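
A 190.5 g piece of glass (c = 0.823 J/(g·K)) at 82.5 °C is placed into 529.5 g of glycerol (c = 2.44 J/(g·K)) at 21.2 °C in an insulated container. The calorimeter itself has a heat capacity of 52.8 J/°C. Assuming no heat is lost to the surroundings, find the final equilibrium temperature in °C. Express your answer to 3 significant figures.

T_f = 27.6 °C

Heat lost by glass = heat gained by glycerol + calorimeter.
(190.5)(0.823)(82.5 − T) = [(529.5)(2.44) + 52.8](T − 21.2)
156.7815 (82.5 − T) = 1344.78 (T − 21.2)
12934 − 156.7815 T = 1344.78 T − 28509
41443 = 1501.5615 T
T = 27.60 °C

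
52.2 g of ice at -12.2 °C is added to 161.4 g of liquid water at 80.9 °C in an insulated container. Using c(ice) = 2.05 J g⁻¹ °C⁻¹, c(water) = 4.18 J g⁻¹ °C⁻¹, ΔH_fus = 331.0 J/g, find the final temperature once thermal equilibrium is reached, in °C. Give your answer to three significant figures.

Heat to bring ice to 0 °C and melt it: q₁ = 52.2×2.05×12.2 + 52.2×331.0 = 18584 J
Heat the water can supply cooling to 0 °C: 161.4×4.18×80.9 = 54579.3 J > q₁, so all ice melts.
Energy balance: 161.4×4.18×(80.9 − T) = 18584 + 52.2×4.18×(T − 0)
674.652(80.9 − T) = 18584 + 218.196 T
54579.3 − 18584 = 892.848 T
T = 35995.3 / 892.848 = 40.32 °C

T_f = 40.3 °C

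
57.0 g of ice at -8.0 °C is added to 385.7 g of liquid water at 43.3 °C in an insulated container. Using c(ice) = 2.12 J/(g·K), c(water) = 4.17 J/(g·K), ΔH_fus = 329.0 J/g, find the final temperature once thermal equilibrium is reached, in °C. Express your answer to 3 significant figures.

T_f = 27.0 °C

Heat to bring ice to 0 °C and melt it: q₁ = 57.0×2.12×8.0 + 57.0×329.0 = 19720 J
Heat the water can supply cooling to 0 °C: 385.7×4.17×43.3 = 69642.4 J > q₁, so all ice melts.
Energy balance: 385.7×4.17×(43.3 − T) = 19720 + 57.0×4.17×(T − 0)
1608.369(43.3 − T) = 19720 + 237.69 T
69642.4 − 19720 = 1846.059 T
T = 49922.4 / 1846.059 = 27.04 °C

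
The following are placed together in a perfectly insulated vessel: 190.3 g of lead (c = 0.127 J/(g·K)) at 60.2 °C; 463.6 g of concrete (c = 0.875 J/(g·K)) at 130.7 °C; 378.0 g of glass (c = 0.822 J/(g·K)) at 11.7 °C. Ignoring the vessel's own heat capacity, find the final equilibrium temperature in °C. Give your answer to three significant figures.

Σ mᵢcᵢ(T − Tᵢ) = 0  ⇒  T = Σ mᵢcᵢTᵢ / Σ mᵢcᵢ
Σ mᵢcᵢ = 190.3×0.127 + 463.6×0.875 + 378.0×0.822 = 740.5341
Σ mᵢcᵢTᵢ = 24.1681×60.2 + 405.65×130.7 + 310.716×11.7 = 58109
T = 58109 / 740.5341 = 78.47 °C

T_f = 78.5 °C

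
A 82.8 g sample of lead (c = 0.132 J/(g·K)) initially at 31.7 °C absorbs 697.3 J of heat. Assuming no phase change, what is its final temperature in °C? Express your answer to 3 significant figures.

ΔT = q / (m c) = 697.3 / (82.8 × 0.132) = 63.80 °C
T_f = 31.7 + 63.80 = 95.50 °C

T_f = 95.5 °C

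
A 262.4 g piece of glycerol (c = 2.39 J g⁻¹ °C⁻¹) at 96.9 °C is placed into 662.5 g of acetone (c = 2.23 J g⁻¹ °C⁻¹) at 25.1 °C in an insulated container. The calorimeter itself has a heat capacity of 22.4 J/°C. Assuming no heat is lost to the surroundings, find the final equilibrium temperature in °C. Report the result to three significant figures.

T_f = 46.3 °C

Heat lost by glycerol = heat gained by acetone + calorimeter.
(262.4)(2.39)(96.9 − T) = [(662.5)(2.23) + 22.4](T − 25.1)
627.136 (96.9 − T) = 1499.775 (T − 25.1)
60769 − 627.136 T = 1499.775 T − 37644
98413 = 2126.911 T
T = 46.27 °C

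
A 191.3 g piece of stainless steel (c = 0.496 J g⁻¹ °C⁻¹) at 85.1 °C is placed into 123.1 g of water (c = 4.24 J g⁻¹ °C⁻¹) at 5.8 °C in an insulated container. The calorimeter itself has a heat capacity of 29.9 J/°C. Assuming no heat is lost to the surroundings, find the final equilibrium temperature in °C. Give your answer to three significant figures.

T_f = 17.4 °C

Heat lost by stainless steel = heat gained by water + calorimeter.
(191.3)(0.496)(85.1 − T) = [(123.1)(4.24) + 29.9](T − 5.8)
94.8848 (85.1 − T) = 551.844 (T − 5.8)
8074.7 − 94.8848 T = 551.844 T − 3200.7
11275.4 = 646.7288 T
T = 17.43 °C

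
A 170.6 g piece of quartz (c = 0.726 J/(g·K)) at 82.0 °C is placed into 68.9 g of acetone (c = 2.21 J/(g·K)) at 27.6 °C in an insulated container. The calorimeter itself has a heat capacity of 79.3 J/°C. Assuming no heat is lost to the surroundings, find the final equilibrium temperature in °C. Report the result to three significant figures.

T_f = 46.6 °C

Heat lost by quartz = heat gained by acetone + calorimeter.
(170.6)(0.726)(82.0 − T) = [(68.9)(2.21) + 79.3](T − 27.6)
123.8556 (82.0 − T) = 231.569 (T − 27.6)
10156 − 123.8556 T = 231.569 T − 6391.3
16547.3 = 355.4246 T
T = 46.56 °C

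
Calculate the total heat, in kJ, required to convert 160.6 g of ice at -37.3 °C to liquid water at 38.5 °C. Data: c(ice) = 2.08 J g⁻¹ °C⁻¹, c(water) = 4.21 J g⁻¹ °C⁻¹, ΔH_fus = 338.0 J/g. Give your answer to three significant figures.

q = 92.8 kJ

q1 (heat ice -37.3→0.0 °C): 160.6 × 2.08 × 37.3 = 12460 J
q2 (melt at 0 °C): 160.6 × 338.0 = 54283 J
q3 (heat water 0.0→38.5 °C): 160.6 × 4.21 × 38.5 = 26031 J
Total: 12460 + 54283 + 26031 = 92774 J = 92.8 kJ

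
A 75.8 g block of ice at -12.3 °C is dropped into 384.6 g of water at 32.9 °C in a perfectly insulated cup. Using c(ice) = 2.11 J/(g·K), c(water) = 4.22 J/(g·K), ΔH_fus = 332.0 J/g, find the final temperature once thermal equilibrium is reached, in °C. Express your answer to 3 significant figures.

T_f = 13.5 °C

Heat to bring ice to 0 °C and melt it: q₁ = 75.8×2.11×12.3 + 75.8×332.0 = 27133 J
Heat the water can supply cooling to 0 °C: 384.6×4.22×32.9 = 53397.1 J > q₁, so all ice melts.
Energy balance: 384.6×4.22×(32.9 − T) = 27133 + 75.8×4.22×(T − 0)
1623.012(32.9 − T) = 27133 + 319.876 T
53397.1 − 27133 = 1942.888 T
T = 26264.1 / 1942.888 = 13.52 °C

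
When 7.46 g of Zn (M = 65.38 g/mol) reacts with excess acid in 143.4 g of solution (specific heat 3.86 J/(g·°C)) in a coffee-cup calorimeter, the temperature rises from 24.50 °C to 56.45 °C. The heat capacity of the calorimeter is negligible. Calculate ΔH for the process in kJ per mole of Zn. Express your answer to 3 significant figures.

|ΔT| = |56.45 − 24.50| = 31.95 °C
|q_surr| = (143.4 × 3.86) × 31.95 = 553.524 × 31.95 = 17690 J
n(Zn) = 7.46 / 65.38 = 0.1141 mol
Temperature rose, so q_rxn = −|q_surr| = -17.69 kJ
ΔH = q_rxn / n = -155.0 kJ/mol

ΔH = -155 kJ/mol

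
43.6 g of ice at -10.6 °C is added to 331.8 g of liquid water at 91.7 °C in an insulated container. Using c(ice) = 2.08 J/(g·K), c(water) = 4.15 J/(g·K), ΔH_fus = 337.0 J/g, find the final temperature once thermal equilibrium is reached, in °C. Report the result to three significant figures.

T_f = 71.0 °C

Heat to bring ice to 0 °C and melt it: q₁ = 43.6×2.08×10.6 + 43.6×337.0 = 15654 J
Heat the water can supply cooling to 0 °C: 331.8×4.15×91.7 = 126268 J > q₁, so all ice melts.
Energy balance: 331.8×4.15×(91.7 − T) = 15654 + 43.6×4.15×(T − 0)
1376.97(91.7 − T) = 15654 + 180.94 T
126268 − 15654 = 1557.91 T
T = 110614 / 1557.91 = 71.00 °C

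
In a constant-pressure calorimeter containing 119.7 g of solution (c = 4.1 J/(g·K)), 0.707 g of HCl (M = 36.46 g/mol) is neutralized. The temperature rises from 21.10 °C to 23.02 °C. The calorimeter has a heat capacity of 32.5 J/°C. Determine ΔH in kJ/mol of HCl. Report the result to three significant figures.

|ΔT| = |23.02 − 21.10| = 1.92 °C
|q_surr| = (119.7 × 4.1 + 32.5) × 1.92 = 523.27 × 1.92 = 1005 J
n(HCl) = 0.707 / 36.46 = 0.01939 mol
Temperature rose, so q_rxn = −|q_surr| = -1.005 kJ
ΔH = q_rxn / n = -51.83 kJ/mol

ΔH = -51.8 kJ/mol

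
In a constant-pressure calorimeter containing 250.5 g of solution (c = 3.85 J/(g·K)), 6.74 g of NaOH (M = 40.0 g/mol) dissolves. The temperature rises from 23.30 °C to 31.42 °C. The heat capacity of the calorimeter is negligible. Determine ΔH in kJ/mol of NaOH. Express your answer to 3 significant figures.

|ΔT| = |31.42 − 23.30| = 8.12 °C
|q_surr| = (250.5 × 3.85) × 8.12 = 964.425 × 8.12 = 7831 J
n(NaOH) = 6.74 / 40.0 = 0.1685 mol
Temperature rose, so q_rxn = −|q_surr| = -7.831 kJ
ΔH = q_rxn / n = -46.47 kJ/mol

ΔH = -46.5 kJ/mol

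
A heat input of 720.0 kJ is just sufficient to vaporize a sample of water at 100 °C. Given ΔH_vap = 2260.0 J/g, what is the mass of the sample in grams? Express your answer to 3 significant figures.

m = 319 g

m = q / ΔH_vap = 720000 J / 2260.0 J/g = 319 g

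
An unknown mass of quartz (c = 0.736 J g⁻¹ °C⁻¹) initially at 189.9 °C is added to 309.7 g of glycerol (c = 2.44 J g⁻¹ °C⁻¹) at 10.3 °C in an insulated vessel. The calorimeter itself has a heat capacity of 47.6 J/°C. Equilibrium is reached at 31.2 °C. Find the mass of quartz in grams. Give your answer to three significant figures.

q_gained = (309.7 × 2.44 + 47.6) × (31.2 − 10.3) = 16790 J
q_lost = m × 0.736 × (189.9 − 31.2) = 116.8032 m
m = 16790 / 116.8032 = 144 g

m = 144 g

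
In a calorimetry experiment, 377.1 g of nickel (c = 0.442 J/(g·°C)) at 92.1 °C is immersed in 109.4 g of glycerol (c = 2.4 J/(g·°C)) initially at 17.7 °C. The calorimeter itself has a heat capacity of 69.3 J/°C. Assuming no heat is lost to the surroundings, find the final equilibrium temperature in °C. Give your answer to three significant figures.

Heat lost by nickel = heat gained by glycerol + calorimeter.
(377.1)(0.442)(92.1 − T) = [(109.4)(2.4) + 69.3](T − 17.7)
166.6782 (92.1 − T) = 331.86 (T − 17.7)
15351 − 166.6782 T = 331.86 T − 5873.9
21224.9 = 498.5382 T
T = 42.57 °C

T_f = 42.6 °C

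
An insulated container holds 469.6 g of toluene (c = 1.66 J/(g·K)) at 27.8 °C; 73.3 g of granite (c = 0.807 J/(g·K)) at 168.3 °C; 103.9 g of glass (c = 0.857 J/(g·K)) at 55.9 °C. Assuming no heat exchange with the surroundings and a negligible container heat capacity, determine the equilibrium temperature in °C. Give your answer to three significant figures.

Σ mᵢcᵢ(T − Tᵢ) = 0  ⇒  T = Σ mᵢcᵢTᵢ / Σ mᵢcᵢ
Σ mᵢcᵢ = 469.6×1.66 + 73.3×0.807 + 103.9×0.857 = 927.7314
Σ mᵢcᵢTᵢ = 779.536×27.8 + 59.1531×168.3 + 89.0423×55.9 = 36604
T = 36604 / 927.7314 = 39.46 °C

T_f = 39.5 °C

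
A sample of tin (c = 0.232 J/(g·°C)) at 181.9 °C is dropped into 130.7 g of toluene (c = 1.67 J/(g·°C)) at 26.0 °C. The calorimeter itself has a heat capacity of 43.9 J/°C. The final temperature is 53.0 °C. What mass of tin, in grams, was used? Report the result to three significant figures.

q_gained = (130.7 × 1.67 + 43.9) × (53.0 − 26.0) = 7079 J
q_lost = m × 0.232 × (181.9 − 53.0) = 29.9048 m
m = 7079 / 29.9048 = 237 g

m = 237 g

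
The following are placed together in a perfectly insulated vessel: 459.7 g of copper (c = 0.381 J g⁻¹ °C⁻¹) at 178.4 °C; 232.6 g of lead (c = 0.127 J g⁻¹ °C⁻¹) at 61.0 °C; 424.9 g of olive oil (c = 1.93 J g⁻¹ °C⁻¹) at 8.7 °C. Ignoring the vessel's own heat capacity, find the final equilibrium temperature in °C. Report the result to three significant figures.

Σ mᵢcᵢ(T − Tᵢ) = 0  ⇒  T = Σ mᵢcᵢTᵢ / Σ mᵢcᵢ
Σ mᵢcᵢ = 459.7×0.381 + 232.6×0.127 + 424.9×1.93 = 1024.7429
Σ mᵢcᵢTᵢ = 175.1457×178.4 + 29.5402×61.0 + 820.057×8.7 = 40182
T = 40182 / 1024.7429 = 39.21 °C

T_f = 39.2 °C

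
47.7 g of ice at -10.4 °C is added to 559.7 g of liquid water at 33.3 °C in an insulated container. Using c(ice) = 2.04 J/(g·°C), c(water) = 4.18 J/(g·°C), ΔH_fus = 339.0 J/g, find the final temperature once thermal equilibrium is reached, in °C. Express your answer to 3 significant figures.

Heat to bring ice to 0 °C and melt it: q₁ = 47.7×2.04×10.4 + 47.7×339.0 = 17182 J
Heat the water can supply cooling to 0 °C: 559.7×4.18×33.3 = 77906.9 J > q₁, so all ice melts.
Energy balance: 559.7×4.18×(33.3 − T) = 17182 + 47.7×4.18×(T − 0)
2339.546(33.3 − T) = 17182 + 199.386 T
77906.9 − 17182 = 2538.932 T
T = 60724.9 / 2538.932 = 23.92 °C

T_f = 23.9 °C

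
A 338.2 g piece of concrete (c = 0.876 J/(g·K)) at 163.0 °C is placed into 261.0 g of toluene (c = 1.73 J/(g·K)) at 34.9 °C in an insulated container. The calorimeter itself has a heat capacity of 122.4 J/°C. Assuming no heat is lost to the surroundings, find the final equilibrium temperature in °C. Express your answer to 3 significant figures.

Heat lost by concrete = heat gained by toluene + calorimeter.
(338.2)(0.876)(163.0 − T) = [(261.0)(1.73) + 122.4](T − 34.9)
296.2632 (163.0 − T) = 573.93 (T − 34.9)
48291 − 296.2632 T = 573.93 T − 20030
68321 = 870.1932 T
T = 78.51 °C

T_f = 78.5 °C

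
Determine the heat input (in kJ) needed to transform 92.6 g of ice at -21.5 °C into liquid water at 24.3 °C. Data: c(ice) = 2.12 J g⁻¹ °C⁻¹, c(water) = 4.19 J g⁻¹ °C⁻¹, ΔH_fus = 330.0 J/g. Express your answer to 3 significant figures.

q1 (heat ice -21.5→0.0 °C): 92.6 × 2.12 × 21.5 = 4221 J
q2 (melt at 0 °C): 92.6 × 330.0 = 30558 J
q3 (heat water 0.0→24.3 °C): 92.6 × 4.19 × 24.3 = 9428 J
Total: 4221 + 30558 + 9428 = 44207 J = 44.2 kJ

q = 44.2 kJ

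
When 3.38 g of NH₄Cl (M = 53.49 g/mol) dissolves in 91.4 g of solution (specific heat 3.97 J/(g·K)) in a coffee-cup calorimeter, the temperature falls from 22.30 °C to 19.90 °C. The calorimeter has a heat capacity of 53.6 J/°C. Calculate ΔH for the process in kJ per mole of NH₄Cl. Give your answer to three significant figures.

|ΔT| = |19.90 − 22.30| = 2.40 °C
|q_surr| = (91.4 × 3.97 + 53.6) × 2.40 = 416.458 × 2.40 = 999.5 J
n(NH₄Cl) = 3.38 / 53.49 = 0.06319 mol
Temperature fell, so q_rxn = +|q_surr| = 0.9995 kJ
ΔH = q_rxn / n = 15.82 kJ/mol

ΔH = 15.8 kJ/mol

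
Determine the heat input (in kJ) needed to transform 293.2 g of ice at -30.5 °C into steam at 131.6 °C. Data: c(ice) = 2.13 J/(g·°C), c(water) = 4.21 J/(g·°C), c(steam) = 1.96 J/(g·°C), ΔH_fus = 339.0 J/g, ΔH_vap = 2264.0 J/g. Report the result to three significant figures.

q1 (heat ice -30.5→0.0 °C): 293.2 × 2.13 × 30.5 = 19048 J
q2 (melt at 0 °C): 293.2 × 339.0 = 99395 J
q3 (heat water 0.0→100.0 °C): 293.2 × 4.21 × 100.0 = 123437 J
q4 (vaporize at 100 °C): 293.2 × 2264.0 = 663805 J
q5 (heat steam 100.0→131.6 °C): 293.2 × 1.96 × 31.6 = 18160 J
Total: 19048 + 99395 + 123437 + 663805 + 18160 = 923845 J = 924 kJ

q = 924 kJ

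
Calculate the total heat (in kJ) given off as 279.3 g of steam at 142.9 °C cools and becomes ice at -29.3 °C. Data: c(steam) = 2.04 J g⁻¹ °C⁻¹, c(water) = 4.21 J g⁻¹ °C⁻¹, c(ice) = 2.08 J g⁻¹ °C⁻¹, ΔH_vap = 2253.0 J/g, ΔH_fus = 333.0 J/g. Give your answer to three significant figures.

q1 (cool steam 142.9→100 °C): 279.3 × 2.04 × 42.9 = 24443 J
q2 (condense at 100 °C): 279.3 × 2253.0 = 629263 J
q3 (cool water 100→0 °C): 279.3 × 4.21 × 100.0 = 117585 J
q4 (freeze at 0 °C): 279.3 × 333.0 = 93007 J
q5 (cool ice 0→-29.3 °C): 279.3 × 2.08 × 29.3 = 17022 J
Total: 24443 + 629263 + 117585 + 93007 + 17022 = 881320 J = 881 kJ

q = 881 kJ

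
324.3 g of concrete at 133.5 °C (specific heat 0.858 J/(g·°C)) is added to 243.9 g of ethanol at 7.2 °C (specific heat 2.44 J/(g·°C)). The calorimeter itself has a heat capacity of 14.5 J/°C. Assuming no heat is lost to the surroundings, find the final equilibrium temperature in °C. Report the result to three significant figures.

Heat lost by concrete = heat gained by ethanol + calorimeter.
(324.3)(0.858)(133.5 − T) = [(243.9)(2.44) + 14.5](T − 7.2)
278.2494 (133.5 − T) = 609.616 (T − 7.2)
37146 − 278.2494 T = 609.616 T − 4389.2
41535.2 = 887.8654 T
T = 46.78 °C

T_f = 46.8 °C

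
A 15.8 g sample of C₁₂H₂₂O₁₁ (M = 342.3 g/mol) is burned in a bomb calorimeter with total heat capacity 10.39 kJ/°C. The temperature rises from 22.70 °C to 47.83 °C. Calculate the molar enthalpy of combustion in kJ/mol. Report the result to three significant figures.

ΔT = 47.83 − 22.70 = 25.13 °C
q_cal = C_cal × ΔT = 10.39 × 25.13 = 261.1007 kJ
n = 15.8 / 342.3 = 0.04616 mol
q_rxn = −q_cal = -261.1007 kJ
ΔH = -261.1007 / 0.04616 = -5656 kJ/mol

ΔH = -5660 kJ/mol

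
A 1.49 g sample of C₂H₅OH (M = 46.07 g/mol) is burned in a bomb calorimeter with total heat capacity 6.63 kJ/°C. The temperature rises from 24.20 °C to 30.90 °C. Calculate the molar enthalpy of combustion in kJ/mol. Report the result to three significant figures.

ΔT = 30.90 − 24.20 = 6.70 °C
q_cal = C_cal × ΔT = 6.63 × 6.70 = 44.421 kJ
n = 1.49 / 46.07 = 0.03234 mol
q_rxn = −q_cal = -44.421 kJ
ΔH = -44.421 / 0.03234 = -1374 kJ/mol

ΔH = -1370 kJ/mol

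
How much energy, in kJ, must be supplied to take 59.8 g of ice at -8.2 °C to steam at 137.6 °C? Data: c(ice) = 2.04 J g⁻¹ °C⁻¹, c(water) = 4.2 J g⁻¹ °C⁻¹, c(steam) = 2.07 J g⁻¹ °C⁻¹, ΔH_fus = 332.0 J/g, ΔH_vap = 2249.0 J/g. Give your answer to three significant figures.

q = 185 kJ

q1 (heat ice -8.2→0.0 °C): 59.8 × 2.04 × 8.2 = 1000 J
q2 (melt at 0 °C): 59.8 × 332.0 = 19854 J
q3 (heat water 0.0→100.0 °C): 59.8 × 4.2 × 100.0 = 25116 J
q4 (vaporize at 100 °C): 59.8 × 2249.0 = 134490 J
q5 (heat steam 100.0→137.6 °C): 59.8 × 2.07 × 37.6 = 4654 J
Total: 1000 + 19854 + 25116 + 134490 + 4654 = 185114 J = 185 kJ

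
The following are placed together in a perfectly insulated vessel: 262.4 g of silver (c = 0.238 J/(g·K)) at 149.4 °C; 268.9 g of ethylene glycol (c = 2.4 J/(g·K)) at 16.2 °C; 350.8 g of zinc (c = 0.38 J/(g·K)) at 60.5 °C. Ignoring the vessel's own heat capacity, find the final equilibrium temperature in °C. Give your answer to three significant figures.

Σ mᵢcᵢ(T − Tᵢ) = 0  ⇒  T = Σ mᵢcᵢTᵢ / Σ mᵢcᵢ
Σ mᵢcᵢ = 262.4×0.238 + 268.9×2.4 + 350.8×0.38 = 841.1152
Σ mᵢcᵢTᵢ = 62.4512×149.4 + 645.36×16.2 + 133.304×60.5 = 27850
T = 27850 / 841.1152 = 33.11 °C

T_f = 33.1 °C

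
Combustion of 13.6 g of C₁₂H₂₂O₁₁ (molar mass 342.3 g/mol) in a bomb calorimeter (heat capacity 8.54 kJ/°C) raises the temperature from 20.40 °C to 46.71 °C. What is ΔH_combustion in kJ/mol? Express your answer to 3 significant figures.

ΔT = 46.71 − 20.40 = 26.31 °C
q_cal = C_cal × ΔT = 8.54 × 26.31 = 224.6874 kJ
n = 13.6 / 342.3 = 0.03973 mol
q_rxn = −q_cal = -224.6874 kJ
ΔH = -224.6874 / 0.03973 = -5655 kJ/mol

ΔH = -5660 kJ/mol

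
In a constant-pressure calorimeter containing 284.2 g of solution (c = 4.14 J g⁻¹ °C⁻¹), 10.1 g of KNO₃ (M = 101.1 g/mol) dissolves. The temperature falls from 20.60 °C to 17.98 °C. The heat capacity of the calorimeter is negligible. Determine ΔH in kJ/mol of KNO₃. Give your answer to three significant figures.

ΔH = 30.9 kJ/mol

|ΔT| = |17.98 − 20.60| = 2.62 °C
|q_surr| = (284.2 × 4.14) × 2.62 = 1176.588 × 2.62 = 3083 J
n(KNO₃) = 10.1 / 101.1 = 0.09990 mol
Temperature fell, so q_rxn = +|q_surr| = 3.083 kJ
ΔH = q_rxn / n = 30.86 kJ/mol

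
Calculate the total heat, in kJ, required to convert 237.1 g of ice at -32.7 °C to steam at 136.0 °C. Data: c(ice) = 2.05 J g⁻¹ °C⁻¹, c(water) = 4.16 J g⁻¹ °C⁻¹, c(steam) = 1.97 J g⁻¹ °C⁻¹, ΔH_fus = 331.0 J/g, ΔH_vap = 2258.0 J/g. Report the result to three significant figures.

q1 (heat ice -32.7→0.0 °C): 237.1 × 2.05 × 32.7 = 15894 J
q2 (melt at 0 °C): 237.1 × 331.0 = 78480 J
q3 (heat water 0.0→100.0 °C): 237.1 × 4.16 × 100.0 = 98634 J
q4 (vaporize at 100 °C): 237.1 × 2258.0 = 535372 J
q5 (heat steam 100.0→136.0 °C): 237.1 × 1.97 × 36.0 = 16815 J
Total: 15894 + 78480 + 98634 + 535372 + 16815 = 745195 J = 745 kJ

q = 745 kJ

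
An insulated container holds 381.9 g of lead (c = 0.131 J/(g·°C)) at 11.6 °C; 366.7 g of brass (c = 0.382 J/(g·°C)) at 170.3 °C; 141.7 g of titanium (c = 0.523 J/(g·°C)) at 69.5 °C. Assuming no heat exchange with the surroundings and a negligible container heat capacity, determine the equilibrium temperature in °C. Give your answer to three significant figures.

Σ mᵢcᵢ(T − Tᵢ) = 0  ⇒  T = Σ mᵢcᵢTᵢ / Σ mᵢcᵢ
Σ mᵢcᵢ = 381.9×0.131 + 366.7×0.382 + 141.7×0.523 = 264.2174
Σ mᵢcᵢTᵢ = 50.0289×11.6 + 140.0794×170.3 + 74.1091×69.5 = 29586
T = 29586 / 264.2174 = 112.0 °C

T_f = 112 °C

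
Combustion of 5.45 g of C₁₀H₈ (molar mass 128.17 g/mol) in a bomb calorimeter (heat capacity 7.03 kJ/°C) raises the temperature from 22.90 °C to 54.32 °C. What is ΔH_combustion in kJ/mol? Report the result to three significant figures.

ΔT = 54.32 − 22.90 = 31.42 °C
q_cal = C_cal × ΔT = 7.03 × 31.42 = 220.8826 kJ
n = 5.45 / 128.17 = 0.04252 mol
q_rxn = −q_cal = -220.8826 kJ
ΔH = -220.8826 / 0.04252 = -5194.8 kJ/mol

ΔH = -5190 kJ/mol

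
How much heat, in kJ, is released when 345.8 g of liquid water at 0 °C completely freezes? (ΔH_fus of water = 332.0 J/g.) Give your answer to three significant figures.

q = 115 kJ

q = m × ΔH_fus = 345.8 × 332.0 = 114800 J = 115 kJ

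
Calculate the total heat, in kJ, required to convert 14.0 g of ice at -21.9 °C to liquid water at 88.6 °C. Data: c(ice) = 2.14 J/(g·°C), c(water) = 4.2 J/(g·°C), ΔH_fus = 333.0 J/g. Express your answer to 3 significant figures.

q = 10.5 kJ

q1 (heat ice -21.9→0.0 °C): 14.0 × 2.14 × 21.9 = 656 J
q2 (melt at 0 °C): 14.0 × 333.0 = 4662 J
q3 (heat water 0.0→88.6 °C): 14.0 × 4.2 × 88.6 = 5210 J
Total: 656 + 4662 + 5210 = 10528 J = 10.5 kJ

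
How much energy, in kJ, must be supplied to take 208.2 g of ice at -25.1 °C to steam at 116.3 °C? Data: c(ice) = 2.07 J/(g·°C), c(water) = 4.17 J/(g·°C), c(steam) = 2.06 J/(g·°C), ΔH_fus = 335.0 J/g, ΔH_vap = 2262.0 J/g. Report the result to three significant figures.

q1 (heat ice -25.1→0.0 °C): 208.2 × 2.07 × 25.1 = 10817 J
q2 (melt at 0 °C): 208.2 × 335.0 = 69747 J
q3 (heat water 0.0→100.0 °C): 208.2 × 4.17 × 100.0 = 86819 J
q4 (vaporize at 100 °C): 208.2 × 2262.0 = 470948 J
q5 (heat steam 100.0→116.3 °C): 208.2 × 2.06 × 16.3 = 6991 J
Total: 10817 + 69747 + 86819 + 470948 + 6991 = 645322 J = 645 kJ

q = 645 kJ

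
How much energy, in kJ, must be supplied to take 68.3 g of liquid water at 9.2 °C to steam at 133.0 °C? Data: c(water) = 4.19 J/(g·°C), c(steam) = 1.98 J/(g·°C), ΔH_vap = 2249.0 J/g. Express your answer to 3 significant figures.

q = 184 kJ

q1 (heat water 9.2→100.0 °C): 68.3 × 4.19 × 90.8 = 25985 J
q2 (vaporize at 100 °C): 68.3 × 2249.0 = 153607 J
q3 (heat steam 100.0→133.0 °C): 68.3 × 1.98 × 33.0 = 4463 J
Total: 25985 + 153607 + 4463 = 184055 J = 184 kJ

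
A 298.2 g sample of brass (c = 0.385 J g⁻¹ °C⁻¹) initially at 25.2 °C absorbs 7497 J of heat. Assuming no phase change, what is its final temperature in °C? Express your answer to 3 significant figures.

T_f = 90.5 °C

ΔT = q / (m c) = 7497 / (298.2 × 0.385) = 65.30 °C
T_f = 25.2 + 65.30 = 90.50 °C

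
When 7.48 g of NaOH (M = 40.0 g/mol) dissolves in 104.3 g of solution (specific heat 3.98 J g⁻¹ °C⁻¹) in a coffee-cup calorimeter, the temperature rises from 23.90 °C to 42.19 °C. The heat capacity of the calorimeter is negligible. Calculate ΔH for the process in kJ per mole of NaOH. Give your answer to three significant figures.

|ΔT| = |42.19 − 23.90| = 18.29 °C
|q_surr| = (104.3 × 3.98) × 18.29 = 415.114 × 18.29 = 7592 J
n(NaOH) = 7.48 / 40.0 = 0.1870 mol
Temperature rose, so q_rxn = −|q_surr| = -7.592 kJ
ΔH = q_rxn / n = -40.60 kJ/mol

ΔH = -40.6 kJ/mol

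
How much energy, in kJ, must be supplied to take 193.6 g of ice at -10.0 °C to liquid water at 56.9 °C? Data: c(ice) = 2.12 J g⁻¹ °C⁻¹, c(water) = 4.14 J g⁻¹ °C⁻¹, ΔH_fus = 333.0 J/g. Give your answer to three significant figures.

q1 (heat ice -10.0→0.0 °C): 193.6 × 2.12 × 10.0 = 4104 J
q2 (melt at 0 °C): 193.6 × 333.0 = 64469 J
q3 (heat water 0.0→56.9 °C): 193.6 × 4.14 × 56.9 = 45606 J
Total: 4104 + 64469 + 45606 = 114179 J = 114 kJ

q = 114 kJ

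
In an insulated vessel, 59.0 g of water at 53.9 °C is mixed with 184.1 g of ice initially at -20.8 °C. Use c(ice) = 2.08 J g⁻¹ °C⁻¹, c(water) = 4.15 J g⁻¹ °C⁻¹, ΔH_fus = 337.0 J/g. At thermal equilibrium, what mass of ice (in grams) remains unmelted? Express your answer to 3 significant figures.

m_ice remaining = 169 g

Heat to warm all ice to 0 °C: 184.1×2.08×20.8 = 7964.9 J
Heat released by water cooling to 0 °C: 59.0×4.15×53.9 = 13197 J
13197 J < 7964.9 + 184.1×337.0 = 70006.6 J, so not all ice melts; final T = 0 °C.
Heat left for melting: 13197 − 7964.9 = 5232.1 J
Mass melted = 5232.1 / 337.0 = 15.53 g
Ice remaining = 184.1 − 15.53 = 168.57 g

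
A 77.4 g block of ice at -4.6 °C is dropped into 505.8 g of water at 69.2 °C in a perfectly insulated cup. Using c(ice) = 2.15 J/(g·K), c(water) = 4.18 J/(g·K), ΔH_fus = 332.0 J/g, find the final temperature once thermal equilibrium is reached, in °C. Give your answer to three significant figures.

Heat to bring ice to 0 °C and melt it: q₁ = 77.4×2.15×4.6 + 77.4×332.0 = 26462 J
Heat the water can supply cooling to 0 °C: 505.8×4.18×69.2 = 146306 J > q₁, so all ice melts.
Energy balance: 505.8×4.18×(69.2 − T) = 26462 + 77.4×4.18×(T − 0)
2114.244(69.2 − T) = 26462 + 323.532 T
146306 − 26462 = 2437.776 T
T = 119844 / 2437.776 = 49.16 °C

T_f = 49.2 °C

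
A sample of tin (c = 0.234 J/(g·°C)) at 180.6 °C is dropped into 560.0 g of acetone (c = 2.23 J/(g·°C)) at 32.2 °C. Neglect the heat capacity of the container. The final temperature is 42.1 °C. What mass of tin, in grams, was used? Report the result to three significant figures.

m = 381 g

q_gained = (560.0 × 2.23) × (42.1 − 32.2) = 12360 J
q_lost = m × 0.234 × (180.6 − 42.1) = 32.409 m
m = 12360 / 32.409 = 381 g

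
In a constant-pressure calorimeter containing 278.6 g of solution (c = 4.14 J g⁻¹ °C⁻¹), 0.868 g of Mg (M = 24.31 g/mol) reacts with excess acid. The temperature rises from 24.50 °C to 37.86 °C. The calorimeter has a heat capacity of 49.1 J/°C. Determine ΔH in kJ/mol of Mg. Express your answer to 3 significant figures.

ΔH = -450 kJ/mol

|ΔT| = |37.86 − 24.50| = 13.36 °C
|q_surr| = (278.6 × 4.14 + 49.1) × 13.36 = 1202.504 × 13.36 = 16070 J
n(Mg) = 0.868 / 24.31 = 0.03571 mol
Temperature rose, so q_rxn = −|q_surr| = -16.07 kJ
ΔH = q_rxn / n = -450.0 kJ/mol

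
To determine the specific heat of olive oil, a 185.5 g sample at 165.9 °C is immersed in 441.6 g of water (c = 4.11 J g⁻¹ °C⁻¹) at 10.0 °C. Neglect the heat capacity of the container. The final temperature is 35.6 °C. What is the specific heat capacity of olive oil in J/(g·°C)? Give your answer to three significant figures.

q_gained = (441.6 × 4.11) × (35.6 − 10.0) = 46460 J
q_lost = 185.5 × c × (165.9 − 35.6) = 24170.65 c
Set equal: c = 46460 / 24170.65 = 1.92 J/(g·°C)

c = 1.92 J/(g·°C)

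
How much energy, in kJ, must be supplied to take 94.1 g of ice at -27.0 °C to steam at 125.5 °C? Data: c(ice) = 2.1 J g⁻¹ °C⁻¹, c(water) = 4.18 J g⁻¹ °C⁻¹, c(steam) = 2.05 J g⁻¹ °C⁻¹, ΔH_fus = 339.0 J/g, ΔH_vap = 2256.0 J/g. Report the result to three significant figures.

q = 294 kJ

q1 (heat ice -27.0→0.0 °C): 94.1 × 2.1 × 27.0 = 5335 J
q2 (melt at 0 °C): 94.1 × 339.0 = 31900 J
q3 (heat water 0.0→100.0 °C): 94.1 × 4.18 × 100.0 = 39334 J
q4 (vaporize at 100 °C): 94.1 × 2256.0 = 212290 J
q5 (heat steam 100.0→125.5 °C): 94.1 × 2.05 × 25.5 = 4919 J
Total: 5335 + 31900 + 39334 + 212290 + 4919 = 293778 J = 294 kJ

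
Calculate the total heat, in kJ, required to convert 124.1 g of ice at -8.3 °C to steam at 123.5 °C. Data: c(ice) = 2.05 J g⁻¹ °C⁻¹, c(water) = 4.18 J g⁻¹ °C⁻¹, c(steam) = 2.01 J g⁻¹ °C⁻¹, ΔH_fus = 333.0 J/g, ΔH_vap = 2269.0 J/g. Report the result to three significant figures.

q = 383 kJ

q1 (heat ice -8.3→0.0 °C): 124.1 × 2.05 × 8.3 = 2112 J
q2 (melt at 0 °C): 124.1 × 333.0 = 41325 J
q3 (heat water 0.0→100.0 °C): 124.1 × 4.18 × 100.0 = 51874 J
q4 (vaporize at 100 °C): 124.1 × 2269.0 = 281583 J
q5 (heat steam 100.0→123.5 °C): 124.1 × 2.01 × 23.5 = 5862 J
Total: 2112 + 41325 + 51874 + 281583 + 5862 = 382756 J = 383 kJ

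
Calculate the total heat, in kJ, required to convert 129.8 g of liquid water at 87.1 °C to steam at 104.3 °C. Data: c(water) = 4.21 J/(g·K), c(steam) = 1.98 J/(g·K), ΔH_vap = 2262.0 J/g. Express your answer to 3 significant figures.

q = 302 kJ

q1 (heat water 87.1→100.0 °C): 129.8 × 4.21 × 12.9 = 7049 J
q2 (vaporize at 100 °C): 129.8 × 2262.0 = 293608 J
q3 (heat steam 100.0→104.3 °C): 129.8 × 1.98 × 4.3 = 1105 J
Total: 7049 + 293608 + 1105 = 301762 J = 302 kJ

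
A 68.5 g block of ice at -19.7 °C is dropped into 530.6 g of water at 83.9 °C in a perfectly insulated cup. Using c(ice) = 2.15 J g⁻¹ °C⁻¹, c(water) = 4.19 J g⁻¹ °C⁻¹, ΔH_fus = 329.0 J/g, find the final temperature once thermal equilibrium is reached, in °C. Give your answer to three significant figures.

Heat to bring ice to 0 °C and melt it: q₁ = 68.5×2.15×19.7 + 68.5×329.0 = 25438 J
Heat the water can supply cooling to 0 °C: 530.6×4.19×83.9 = 186528 J > q₁, so all ice melts.
Energy balance: 530.6×4.19×(83.9 − T) = 25438 + 68.5×4.19×(T − 0)
2223.214(83.9 − T) = 25438 + 287.015 T
186528 − 25438 = 2510.229 T
T = 161090 / 2510.229 = 64.17 °C

T_f = 64.2 °C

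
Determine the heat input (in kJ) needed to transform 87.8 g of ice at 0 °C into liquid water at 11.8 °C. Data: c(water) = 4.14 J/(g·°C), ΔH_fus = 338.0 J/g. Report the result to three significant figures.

q1 (melt at 0 °C): 87.8 × 338.0 = 29676 J
q2 (heat water 0.0→11.8 °C): 87.8 × 4.14 × 11.8 = 4289 J
Total: 29676 + 4289 = 33965 J = 34.0 kJ

q = 34.0 kJ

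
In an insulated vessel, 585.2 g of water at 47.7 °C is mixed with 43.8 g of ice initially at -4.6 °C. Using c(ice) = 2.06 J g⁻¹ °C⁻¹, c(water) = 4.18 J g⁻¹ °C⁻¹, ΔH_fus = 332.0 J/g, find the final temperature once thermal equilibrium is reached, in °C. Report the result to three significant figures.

Heat to bring ice to 0 °C and melt it: q₁ = 43.8×2.06×4.6 + 43.8×332.0 = 14957 J
Heat the water can supply cooling to 0 °C: 585.2×4.18×47.7 = 116681 J > q₁, so all ice melts.
Energy balance: 585.2×4.18×(47.7 − T) = 14957 + 43.8×4.18×(T − 0)
2446.136(47.7 − T) = 14957 + 183.084 T
116681 − 14957 = 2629.220 T
T = 101724 / 2629.220 = 38.69 °C

T_f = 38.7 °C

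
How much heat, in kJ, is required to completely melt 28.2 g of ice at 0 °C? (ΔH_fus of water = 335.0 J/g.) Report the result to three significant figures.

q = m × ΔH_fus = 28.2 × 335.0 = 9447 J = 9.45 kJ

q = 9.45 kJ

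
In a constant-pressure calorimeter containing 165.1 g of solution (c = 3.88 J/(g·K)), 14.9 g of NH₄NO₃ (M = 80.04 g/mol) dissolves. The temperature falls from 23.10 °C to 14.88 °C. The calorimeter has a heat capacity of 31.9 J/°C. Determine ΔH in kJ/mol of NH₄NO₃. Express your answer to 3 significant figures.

ΔH = 29.7 kJ/mol

|ΔT| = |14.88 − 23.10| = 8.22 °C
|q_surr| = (165.1 × 3.88 + 31.9) × 8.22 = 672.488 × 8.22 = 5528 J
n(NH₄NO₃) = 14.9 / 80.04 = 0.1862 mol
Temperature fell, so q_rxn = +|q_surr| = 5.528 kJ
ΔH = q_rxn / n = 29.69 kJ/mol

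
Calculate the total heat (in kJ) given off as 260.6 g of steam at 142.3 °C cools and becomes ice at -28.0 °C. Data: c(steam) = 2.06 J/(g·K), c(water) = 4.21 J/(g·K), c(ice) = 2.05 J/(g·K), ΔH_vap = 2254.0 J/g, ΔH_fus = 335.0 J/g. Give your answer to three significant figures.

q1 (cool steam 142.3→100 °C): 260.6 × 2.06 × 42.3 = 22708 J
q2 (condense at 100 °C): 260.6 × 2254.0 = 587392 J
q3 (cool water 100→0 °C): 260.6 × 4.21 × 100.0 = 109713 J
q4 (freeze at 0 °C): 260.6 × 335.0 = 87301 J
q5 (cool ice 0→-28.0 °C): 260.6 × 2.05 × 28.0 = 14958 J
Total: 22708 + 587392 + 109713 + 87301 + 14958 = 822072 J = 822 kJ

q = 822 kJ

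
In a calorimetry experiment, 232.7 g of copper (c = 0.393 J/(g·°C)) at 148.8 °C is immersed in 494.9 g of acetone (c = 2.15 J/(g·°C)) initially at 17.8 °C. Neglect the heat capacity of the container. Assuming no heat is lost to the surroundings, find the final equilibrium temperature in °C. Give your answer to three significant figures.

Heat lost by copper = heat gained by acetone.
(232.7)(0.393)(148.8 − T) = (494.9)(2.15)(T − 17.8)
91.4511 (148.8 − T) = 1064.035 (T − 17.8)
13608 − 91.4511 T = 1064.035 T − 18940
32548 = 1155.4861 T
T = 28.17 °C

T_f = 28.2 °C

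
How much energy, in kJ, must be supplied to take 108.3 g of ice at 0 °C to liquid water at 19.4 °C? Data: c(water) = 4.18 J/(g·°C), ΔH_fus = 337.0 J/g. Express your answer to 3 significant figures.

q1 (melt at 0 °C): 108.3 × 337.0 = 36497 J
q2 (heat water 0.0→19.4 °C): 108.3 × 4.18 × 19.4 = 8782 J
Total: 36497 + 8782 = 45279 J = 45.3 kJ

q = 45.3 kJ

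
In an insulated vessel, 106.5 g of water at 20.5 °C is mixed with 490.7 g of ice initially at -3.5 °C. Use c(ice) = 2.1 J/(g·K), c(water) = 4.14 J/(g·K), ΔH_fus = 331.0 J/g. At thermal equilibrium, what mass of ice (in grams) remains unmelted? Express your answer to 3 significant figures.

m_ice remaining = 474 g

Heat to warm all ice to 0 °C: 490.7×2.1×3.5 = 3606.6 J
Heat released by water cooling to 0 °C: 106.5×4.14×20.5 = 9038.7 J
9038.7 J < 3606.6 + 490.7×331.0 = 166028.3 J, so not all ice melts; final T = 0 °C.
Heat left for melting: 9038.7 − 3606.6 = 5432.1 J
Mass melted = 5432.1 / 331.0 = 16.41 g
Ice remaining = 490.7 − 16.41 = 474.29 g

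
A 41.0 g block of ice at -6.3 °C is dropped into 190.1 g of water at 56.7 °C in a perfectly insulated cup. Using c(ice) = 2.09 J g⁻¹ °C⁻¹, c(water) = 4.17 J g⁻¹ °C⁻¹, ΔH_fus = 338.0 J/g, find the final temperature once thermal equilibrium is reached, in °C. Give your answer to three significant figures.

Heat to bring ice to 0 °C and melt it: q₁ = 41.0×2.09×6.3 + 41.0×338.0 = 14398 J
Heat the water can supply cooling to 0 °C: 190.1×4.17×56.7 = 44947.1 J > q₁, so all ice melts.
Energy balance: 190.1×4.17×(56.7 − T) = 14398 + 41.0×4.17×(T − 0)
792.717(56.7 − T) = 14398 + 170.97 T
44947.1 − 14398 = 963.687 T
T = 30549.1 / 963.687 = 31.70 °C

T_f = 31.7 °C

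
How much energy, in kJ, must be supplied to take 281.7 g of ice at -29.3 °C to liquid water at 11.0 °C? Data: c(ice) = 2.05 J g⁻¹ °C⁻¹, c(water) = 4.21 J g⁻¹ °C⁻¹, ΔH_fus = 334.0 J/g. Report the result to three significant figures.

q = 124 kJ

q1 (heat ice -29.3→0.0 °C): 281.7 × 2.05 × 29.3 = 16920 J
q2 (melt at 0 °C): 281.7 × 334.0 = 94088 J
q3 (heat water 0.0→11.0 °C): 281.7 × 4.21 × 11.0 = 13046 J
Total: 16920 + 94088 + 13046 = 124054 J = 124 kJ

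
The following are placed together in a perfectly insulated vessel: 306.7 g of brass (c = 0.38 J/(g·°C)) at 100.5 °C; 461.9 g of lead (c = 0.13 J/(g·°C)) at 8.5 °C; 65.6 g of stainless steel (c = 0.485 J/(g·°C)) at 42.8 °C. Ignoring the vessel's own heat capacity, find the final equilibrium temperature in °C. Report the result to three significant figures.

T_f = 65.2 °C

Σ mᵢcᵢ(T − Tᵢ) = 0  ⇒  T = Σ mᵢcᵢTᵢ / Σ mᵢcᵢ
Σ mᵢcᵢ = 306.7×0.38 + 461.9×0.13 + 65.6×0.485 = 208.409
Σ mᵢcᵢTᵢ = 116.546×100.5 + 60.047×8.5 + 31.816×42.8 = 13585
T = 13585 / 208.409 = 65.18 °C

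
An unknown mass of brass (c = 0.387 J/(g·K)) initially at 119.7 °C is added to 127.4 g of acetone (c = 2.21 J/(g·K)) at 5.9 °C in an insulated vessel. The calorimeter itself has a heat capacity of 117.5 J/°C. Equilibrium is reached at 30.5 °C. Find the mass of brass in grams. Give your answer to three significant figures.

m = 284 g

q_gained = (127.4 × 2.21 + 117.5) × (30.5 − 5.9) = 9817 J
q_lost = m × 0.387 × (119.7 − 30.5) = 34.5204 m
m = 9817 / 34.5204 = 284 g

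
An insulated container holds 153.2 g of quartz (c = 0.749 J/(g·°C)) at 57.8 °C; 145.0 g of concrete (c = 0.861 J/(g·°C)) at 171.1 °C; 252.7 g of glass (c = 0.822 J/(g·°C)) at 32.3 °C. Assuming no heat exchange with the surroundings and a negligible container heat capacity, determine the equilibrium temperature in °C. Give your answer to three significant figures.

T_f = 77.6 °C

Σ mᵢcᵢ(T − Tᵢ) = 0  ⇒  T = Σ mᵢcᵢTᵢ / Σ mᵢcᵢ
Σ mᵢcᵢ = 153.2×0.749 + 145.0×0.861 + 252.7×0.822 = 447.3112
Σ mᵢcᵢTᵢ = 114.7468×57.8 + 124.845×171.1 + 207.7194×32.3 = 34703
T = 34703 / 447.3112 = 77.58 °C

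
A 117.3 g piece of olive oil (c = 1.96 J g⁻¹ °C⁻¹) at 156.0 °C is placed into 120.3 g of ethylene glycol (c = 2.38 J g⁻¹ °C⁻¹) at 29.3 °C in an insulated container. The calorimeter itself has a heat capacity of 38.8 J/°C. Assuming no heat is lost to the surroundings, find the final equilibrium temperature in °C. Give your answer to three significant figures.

Heat lost by olive oil = heat gained by ethylene glycol + calorimeter.
(117.3)(1.96)(156.0 − T) = [(120.3)(2.38) + 38.8](T − 29.3)
229.908 (156.0 − T) = 325.114 (T − 29.3)
35866 − 229.908 T = 325.114 T − 9525.8
45391.8 = 555.022 T
T = 81.78 °C

T_f = 81.8 °C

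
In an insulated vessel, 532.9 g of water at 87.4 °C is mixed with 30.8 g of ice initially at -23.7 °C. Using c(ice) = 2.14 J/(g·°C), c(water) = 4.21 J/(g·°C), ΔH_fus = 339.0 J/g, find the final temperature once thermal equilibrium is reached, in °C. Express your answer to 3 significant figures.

Heat to bring ice to 0 °C and melt it: q₁ = 30.8×2.14×23.7 + 30.8×339.0 = 12003 J
Heat the water can supply cooling to 0 °C: 532.9×4.21×87.4 = 196083 J > q₁, so all ice melts.
Energy balance: 532.9×4.21×(87.4 − T) = 12003 + 30.8×4.21×(T − 0)
2243.509(87.4 − T) = 12003 + 129.668 T
196083 − 12003 = 2373.177 T
T = 184080 / 2373.177 = 77.57 °C

T_f = 77.6 °C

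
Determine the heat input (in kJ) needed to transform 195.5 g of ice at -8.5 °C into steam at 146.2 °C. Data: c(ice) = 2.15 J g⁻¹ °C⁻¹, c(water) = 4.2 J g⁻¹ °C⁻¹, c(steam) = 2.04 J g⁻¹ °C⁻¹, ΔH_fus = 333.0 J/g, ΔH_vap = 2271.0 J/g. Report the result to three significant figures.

q1 (heat ice -8.5→0.0 °C): 195.5 × 2.15 × 8.5 = 3573 J
q2 (melt at 0 °C): 195.5 × 333.0 = 65102 J
q3 (heat water 0.0→100.0 °C): 195.5 × 4.2 × 100.0 = 82110 J
q4 (vaporize at 100 °C): 195.5 × 2271.0 = 443981 J
q5 (heat steam 100.0→146.2 °C): 195.5 × 2.04 × 46.2 = 18425 J
Total: 3573 + 65102 + 82110 + 443981 + 18425 = 613191 J = 613 kJ

q = 613 kJ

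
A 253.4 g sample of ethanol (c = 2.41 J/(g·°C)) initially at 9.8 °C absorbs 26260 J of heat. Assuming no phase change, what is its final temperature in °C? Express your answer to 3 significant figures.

ΔT = q / (m c) = 26260 / (253.4 × 2.41) = 43.00 °C
T_f = 9.8 + 43.00 = 52.80 °C

T_f = 52.8 °C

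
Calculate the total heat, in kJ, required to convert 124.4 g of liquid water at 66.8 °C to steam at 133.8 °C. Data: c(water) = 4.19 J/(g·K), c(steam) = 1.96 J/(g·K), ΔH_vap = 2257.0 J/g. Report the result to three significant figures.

q1 (heat water 66.8→100.0 °C): 124.4 × 4.19 × 33.2 = 17305 J
q2 (vaporize at 100 °C): 124.4 × 2257.0 = 280771 J
q3 (heat steam 100.0→133.8 °C): 124.4 × 1.96 × 33.8 = 8241 J
Total: 17305 + 280771 + 8241 = 306317 J = 306 kJ

q = 306 kJ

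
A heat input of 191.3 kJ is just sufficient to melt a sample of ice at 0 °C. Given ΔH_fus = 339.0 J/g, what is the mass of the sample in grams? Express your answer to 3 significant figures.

m = q / ΔH_fus = 191300 J / 339.0 J/g = 564 g

m = 564 g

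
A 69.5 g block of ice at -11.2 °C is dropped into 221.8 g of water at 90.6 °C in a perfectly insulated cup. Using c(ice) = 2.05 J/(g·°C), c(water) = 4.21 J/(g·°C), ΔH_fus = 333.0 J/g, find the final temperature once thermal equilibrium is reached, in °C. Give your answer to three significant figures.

T_f = 48.8 °C

Heat to bring ice to 0 °C and melt it: q₁ = 69.5×2.05×11.2 + 69.5×333.0 = 24739 J
Heat the water can supply cooling to 0 °C: 221.8×4.21×90.6 = 84600.3 J > q₁, so all ice melts.
Energy balance: 221.8×4.21×(90.6 − T) = 24739 + 69.5×4.21×(T − 0)
933.778(90.6 − T) = 24739 + 292.595 T
84600.3 − 24739 = 1226.373 T
T = 59861.3 / 1226.373 = 48.81 °C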